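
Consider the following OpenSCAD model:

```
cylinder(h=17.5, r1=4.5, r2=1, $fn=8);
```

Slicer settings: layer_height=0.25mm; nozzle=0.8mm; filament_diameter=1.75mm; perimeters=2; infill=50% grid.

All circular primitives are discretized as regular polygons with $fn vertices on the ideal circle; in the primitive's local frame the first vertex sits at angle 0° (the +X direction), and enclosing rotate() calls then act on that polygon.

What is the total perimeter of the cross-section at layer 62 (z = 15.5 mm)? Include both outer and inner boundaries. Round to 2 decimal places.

8.57 mm

At z = 15.5 mm: the cone contributes a regular 8-gon of circumradius 1.400 (interpolated between r1=4.5 and r2=1 at t=0.886) (perimeter = 2·8·1.400·sin(180°/8) = 8.57 mm). Overall, the cross-section is a single solid region. Total boundary length (outer) = 8.57 mm.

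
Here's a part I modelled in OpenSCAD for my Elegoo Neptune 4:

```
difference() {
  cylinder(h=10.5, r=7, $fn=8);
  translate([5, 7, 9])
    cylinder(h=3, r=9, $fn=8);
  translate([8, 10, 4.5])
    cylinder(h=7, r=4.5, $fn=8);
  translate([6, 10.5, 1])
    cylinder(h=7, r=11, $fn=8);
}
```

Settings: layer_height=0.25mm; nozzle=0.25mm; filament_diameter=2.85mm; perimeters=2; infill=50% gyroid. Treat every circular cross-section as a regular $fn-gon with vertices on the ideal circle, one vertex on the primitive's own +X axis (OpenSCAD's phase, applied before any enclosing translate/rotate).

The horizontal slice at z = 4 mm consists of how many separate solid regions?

At z = 4 mm: the cylinder: section is a regular 8-gon, circumradius r=7; the cylinder at (5, 7) is absent (z outside [9, 12]); the cylinder at (8, 10) is absent (z outside [4.5, 11.5]); the r=11 cylinder at (6, 10.5) contributes a regular 8-gon of circumradius 11; Subtracting the remaining from the first: starting from the r=7 cylinder, the r=11 cylinder at (6, 10.5) partially overlaps it — only the 40.31 mm² overlap (of its 342.24 mm²) is removed, clipping the outline — 1 connected region. The result has 1 disconnected region.

1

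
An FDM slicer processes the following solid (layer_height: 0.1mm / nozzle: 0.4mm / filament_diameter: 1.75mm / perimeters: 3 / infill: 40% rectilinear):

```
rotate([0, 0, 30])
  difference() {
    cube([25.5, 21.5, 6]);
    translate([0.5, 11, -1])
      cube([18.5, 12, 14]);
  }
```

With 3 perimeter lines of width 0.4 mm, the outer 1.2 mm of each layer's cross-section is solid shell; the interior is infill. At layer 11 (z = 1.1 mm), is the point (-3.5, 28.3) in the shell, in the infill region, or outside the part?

outside

At z = 1.1 mm: the cube (footprint 25.5×21.5) is included at this height; the cube at (0.5, 11) is present — its section is the full 18.5×12 rectangle; Subtracting the remaining from the first: starting from the 25.5×21.5 cube, the 18.5×12 cube at (0.5, 11) partially overlaps it — only the 194.25 mm² overlap (of its 222.00 mm²) is removed, clipping the outline — 1 connected region; (whole slice rotated 30° about Z — lengths, areas and connectivity unchanged). Overall, the cross-section is a single solid region. Undo the 30° rotation: the query point maps to (11.119, 26.259) in the un-rotated model frame. The nearest boundary edge runs (19.00, 11.00)→(19.00, 21.50); distance from the point to it = 9.21 mm. The point is not inside any of the regions above, so it lies outside the cross-section (9.21 mm from the nearest boundary).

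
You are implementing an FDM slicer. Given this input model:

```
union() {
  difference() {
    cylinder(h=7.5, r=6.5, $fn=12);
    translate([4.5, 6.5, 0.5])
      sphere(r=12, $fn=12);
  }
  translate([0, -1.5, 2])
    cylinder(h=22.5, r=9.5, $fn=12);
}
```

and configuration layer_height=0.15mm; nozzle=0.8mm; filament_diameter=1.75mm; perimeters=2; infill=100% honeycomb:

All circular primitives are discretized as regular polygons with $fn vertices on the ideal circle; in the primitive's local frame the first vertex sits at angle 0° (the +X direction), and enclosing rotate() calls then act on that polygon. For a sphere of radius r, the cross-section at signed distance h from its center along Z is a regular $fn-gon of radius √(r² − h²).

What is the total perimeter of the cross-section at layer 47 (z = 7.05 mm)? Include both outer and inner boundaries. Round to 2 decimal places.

59.01 mm

At z = 7.05 mm: the r=6.5 cylinder contributes a regular 12-gon of circumradius 6.5 (perimeter = 2·12·6.500·sin(180°/12) = 40.38 mm); the sphere at (4.5, 6.5): section is a regular 12-gon, circumradius = √(r²−h²) = √(12²−6.55²) = 10.055 (perimeter = 2·12·10.055·sin(180°/12) = 62.46 mm); After the difference (first − rest): starting from the r=6.5 cylinder, the r=12 sphere at (4.5, 6.5) partially overlaps it — only the 78.51 mm² overlap (of its 303.29 mm²) is removed, clipping the outline — boundary = 35.43 mm; the r=9.5 cylinder at (0, -1.5) contributes a regular 12-gon of circumradius 9.5 (perimeter = 2·12·9.500·sin(180°/12) = 59.01 mm); Taking the union: the result so far lies entirely inside the r=9.5 cylinder at (0, -1.5), so the union is just the r=9.5 cylinder at (0, -1.5) — boundary = 59.01 mm. Overall, the cross-section is a single solid region. Total boundary length (outer) = 59.01 mm.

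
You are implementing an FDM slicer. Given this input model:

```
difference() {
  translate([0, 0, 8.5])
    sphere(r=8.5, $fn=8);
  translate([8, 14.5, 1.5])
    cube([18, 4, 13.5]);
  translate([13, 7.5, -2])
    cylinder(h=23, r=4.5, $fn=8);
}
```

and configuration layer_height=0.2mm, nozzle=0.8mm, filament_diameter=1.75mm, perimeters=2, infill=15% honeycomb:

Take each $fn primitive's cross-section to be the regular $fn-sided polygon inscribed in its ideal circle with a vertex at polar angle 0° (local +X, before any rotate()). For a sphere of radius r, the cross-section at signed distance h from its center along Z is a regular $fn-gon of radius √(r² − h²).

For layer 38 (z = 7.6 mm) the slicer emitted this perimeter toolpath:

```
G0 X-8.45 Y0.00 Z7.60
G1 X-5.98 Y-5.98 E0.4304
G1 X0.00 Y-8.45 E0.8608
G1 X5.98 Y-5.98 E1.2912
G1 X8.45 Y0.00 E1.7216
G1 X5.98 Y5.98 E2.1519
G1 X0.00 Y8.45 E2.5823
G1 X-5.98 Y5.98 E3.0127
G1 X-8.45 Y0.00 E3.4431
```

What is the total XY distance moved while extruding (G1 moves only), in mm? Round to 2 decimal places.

51.76 mm

Sum the Euclidean lengths of each G1 segment: total = 51.76 mm.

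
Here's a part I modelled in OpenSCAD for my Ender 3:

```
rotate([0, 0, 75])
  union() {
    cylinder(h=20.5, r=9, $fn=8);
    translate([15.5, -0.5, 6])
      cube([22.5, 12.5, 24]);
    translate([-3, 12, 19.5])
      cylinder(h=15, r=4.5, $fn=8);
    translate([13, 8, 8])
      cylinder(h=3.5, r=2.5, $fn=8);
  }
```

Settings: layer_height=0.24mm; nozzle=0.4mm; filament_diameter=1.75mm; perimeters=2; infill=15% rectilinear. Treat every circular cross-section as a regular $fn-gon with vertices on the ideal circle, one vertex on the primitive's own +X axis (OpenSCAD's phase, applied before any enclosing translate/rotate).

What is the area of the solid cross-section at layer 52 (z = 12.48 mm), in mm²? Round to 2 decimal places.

510.35 mm²

At z = 12.48 mm: the r=9 cylinder gives a regular 8-gon of circumradius 9 (constant along its height) (area = (8/2)·9.000²·sin(360°/8) = 229.10 mm²); the 22.5×12.5 cube at (15.5, -0.5) contributes its full rectangle (area 281.25 mm²); the cylinder at (-3, 12) is not intersected at this z (z outside [19.5, 34.5]); the cylinder at (13, 8) is not intersected at this z (z outside [8, 11.5]); Taking the union: the 2 present regions are separate (no shared area or edge), so areas and boundary lengths simply add and each stays a separate island — area = 510.35 mm²; (rotated 75° about Z; rotation is an isometry so areas/perimeters/island counts are preserved). Overall, the cross-section has 2 separate islands. Net area = 510.35 mm².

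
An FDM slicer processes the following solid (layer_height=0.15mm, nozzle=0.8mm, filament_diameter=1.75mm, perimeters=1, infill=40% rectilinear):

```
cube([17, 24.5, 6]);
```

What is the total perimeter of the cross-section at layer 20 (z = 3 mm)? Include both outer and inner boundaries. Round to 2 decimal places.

83.00 mm

At z = 3 mm: the cube is present — its section is the full 17×24.5 rectangle (perimeter 83.00 mm). Overall, the cross-section is a single solid region. Total boundary length (outer) = 83.00 mm.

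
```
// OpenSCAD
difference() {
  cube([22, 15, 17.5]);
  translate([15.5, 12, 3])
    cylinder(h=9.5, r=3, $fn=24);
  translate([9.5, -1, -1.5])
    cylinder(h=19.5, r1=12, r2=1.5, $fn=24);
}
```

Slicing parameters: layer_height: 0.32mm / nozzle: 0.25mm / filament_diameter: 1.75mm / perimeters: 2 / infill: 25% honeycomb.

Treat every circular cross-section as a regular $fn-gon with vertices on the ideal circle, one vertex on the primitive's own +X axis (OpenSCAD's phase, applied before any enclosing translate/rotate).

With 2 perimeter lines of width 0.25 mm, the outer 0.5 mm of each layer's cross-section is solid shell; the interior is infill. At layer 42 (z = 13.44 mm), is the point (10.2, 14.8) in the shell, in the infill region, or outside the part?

shell

At z = 13.44 mm: the 22×15 cube contributes its full rectangle; the cylinder at (15.5, 12) is not intersected at this z (z outside [3, 12.5]); the cone at (9.5, -1): at t=0.766 of its height the radius interpolates to r₁+(r₂−r₁)t = 3.955, giving a regular 24-gon of that circumradius; Taking the first minus the rest: starting from the 22×15 cube, the cone at (9.5, -1) partially overlaps it — only the 16.52 mm² overlap (of its 48.59 mm²) is removed, clipping the outline — 1 connected region. Overall, the cross-section is a single solid region. The nearest boundary edge runs (0.00, 15.00)→(22.00, 15.00); distance from the point to it = 0.20 mm. The point is inside the cross-section, 0.20 mm from the nearest boundary — within the 0.5 mm shell band (2 × 0.25).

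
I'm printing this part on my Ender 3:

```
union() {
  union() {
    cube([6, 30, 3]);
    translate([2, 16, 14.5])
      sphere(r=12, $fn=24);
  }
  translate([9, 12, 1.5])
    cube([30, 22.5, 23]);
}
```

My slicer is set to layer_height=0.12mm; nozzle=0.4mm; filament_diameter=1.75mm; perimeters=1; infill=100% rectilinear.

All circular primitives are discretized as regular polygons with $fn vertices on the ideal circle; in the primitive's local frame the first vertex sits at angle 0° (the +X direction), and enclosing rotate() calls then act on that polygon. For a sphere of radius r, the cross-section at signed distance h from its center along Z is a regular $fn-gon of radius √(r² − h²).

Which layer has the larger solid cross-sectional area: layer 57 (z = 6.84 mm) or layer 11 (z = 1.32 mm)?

Layer 57 (z = 6.84): the cube is absent (z outside [0, 3]); the r=12 sphere at (2, 16) contributes a regular 24-gon of circumradius √(12²−7.66²) = 9.237 (area = (24/2)·9.237²·sin(360°/24) = 265.00 mm²); Combining (union): only the r=12 sphere at (2, 16) is present, so the union is just that shape — area = 265.00 mm²; the 30×22.5 cube at (9, 12) contributes its full rectangle (area 675.00 mm²); Combining (union): the regions partially overlap — summed areas 940.00 mm² minus the doubly-counted overlap 16.41 mm² gives 923.60 mm² — area = 923.60 mm². So its area = 923.60 mm². Layer 11 (z = 1.32): the cube (footprint 6×30) is included at this height (area 180.00 mm²); the sphere at (2, 16) is absent (|z−center|=13.180 > r=12); Merging all regions: only the 6×30 cube is present, so the union is just that shape — area = 180.00 mm²; the cube at (9, 12) is absent (z outside [1.5, 24.5]); Taking the union: only that combined region is present, so the union is just that shape — area = 180.00 mm². So its area = 180.00 mm². Layer 57 is larger (923.60 vs 180.00 mm²).

layer 57 (z = 6.84 mm)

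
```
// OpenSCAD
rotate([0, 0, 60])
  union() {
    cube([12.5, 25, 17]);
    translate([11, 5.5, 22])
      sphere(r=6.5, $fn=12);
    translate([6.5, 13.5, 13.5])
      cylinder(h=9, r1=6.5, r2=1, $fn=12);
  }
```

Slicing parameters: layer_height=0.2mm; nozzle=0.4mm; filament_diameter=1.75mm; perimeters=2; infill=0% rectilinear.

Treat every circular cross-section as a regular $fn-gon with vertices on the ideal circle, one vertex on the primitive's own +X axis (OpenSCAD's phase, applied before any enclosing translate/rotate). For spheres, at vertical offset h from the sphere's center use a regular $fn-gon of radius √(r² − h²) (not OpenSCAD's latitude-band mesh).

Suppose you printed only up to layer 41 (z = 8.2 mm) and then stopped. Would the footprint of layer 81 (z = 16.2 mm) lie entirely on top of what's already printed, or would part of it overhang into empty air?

part overhangs

Compare the two slices. At z = 8.2: the cube (footprint 12.5×25) is included at this height (area 312.50 mm²); the sphere at (11, 5.5) is not intersected at this z (|z−center|=13.800 > r=6.5); the cone at (6.5, 13.5) is absent (z outside [13.5, 22.5]); Taking the union: only the 12.5×25 cube is present, so the union is just that shape — area = 312.50 mm²; (rotated 60° about Z; rotation is an isometry so areas/perimeters/island counts are preserved). At z = 16.2: the 12.5×25 cube contributes its full rectangle (area 312.50 mm²); the r=6.5 sphere at (11, 5.5) slices to a regular 12-gon of circumradius 2.934 (√(r²−h²) with h=5.8 from center) (area = (12/2)·2.934²·sin(360°/12) = 25.83 mm²); the cone at (6.5, 13.5) contributes a regular 12-gon of circumradius 4.850 (interpolated between r1=6.5 and r2=1 at t=0.300) (area = (12/2)·4.850²·sin(360°/12) = 70.57 mm²); Combining (union): the regions partially overlap — summed areas 408.90 mm² minus the doubly-counted overlap 91.68 mm² gives 317.22 mm² — area = 317.22 mm²; (whole slice rotated 60° about Z — lengths, areas and connectivity unchanged). Checking containment: at z = 16.2 the cross-section extends beyond the z = 8.2 cross-section by about 4.72 mm².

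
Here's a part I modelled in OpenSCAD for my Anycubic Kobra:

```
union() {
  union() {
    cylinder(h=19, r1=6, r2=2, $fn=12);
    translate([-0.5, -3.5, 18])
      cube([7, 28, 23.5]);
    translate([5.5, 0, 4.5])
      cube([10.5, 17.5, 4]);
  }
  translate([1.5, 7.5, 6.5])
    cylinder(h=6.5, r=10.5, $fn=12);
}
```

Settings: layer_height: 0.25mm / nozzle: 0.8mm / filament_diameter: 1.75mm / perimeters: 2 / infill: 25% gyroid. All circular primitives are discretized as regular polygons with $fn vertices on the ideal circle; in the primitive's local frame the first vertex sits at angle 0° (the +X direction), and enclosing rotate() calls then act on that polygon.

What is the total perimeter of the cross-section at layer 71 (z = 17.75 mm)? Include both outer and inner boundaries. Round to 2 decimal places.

14.06 mm

At z = 17.75 mm: the cone (r1=6→r2=2) has section circumradius 2.263 here — a regular 12-gon (perimeter = 2·12·2.263·sin(180°/12) = 14.06 mm); the cube at (-0.5, -3.5) is not intersected at this z (z outside [18, 41.5]); the cube at (5.5, 0) does not reach this height (z outside [4.5, 8.5]); Merging all regions: only the cone is present, so the union is just that shape — boundary = 14.06 mm; the cylinder at (1.5, 7.5) is not intersected at this z (z outside [6.5, 13]); Merging all regions: only the result so far is present, so the union is just that shape — boundary = 14.06 mm. Overall, the cross-section is a single solid region. Total boundary length (outer) = 14.06 mm.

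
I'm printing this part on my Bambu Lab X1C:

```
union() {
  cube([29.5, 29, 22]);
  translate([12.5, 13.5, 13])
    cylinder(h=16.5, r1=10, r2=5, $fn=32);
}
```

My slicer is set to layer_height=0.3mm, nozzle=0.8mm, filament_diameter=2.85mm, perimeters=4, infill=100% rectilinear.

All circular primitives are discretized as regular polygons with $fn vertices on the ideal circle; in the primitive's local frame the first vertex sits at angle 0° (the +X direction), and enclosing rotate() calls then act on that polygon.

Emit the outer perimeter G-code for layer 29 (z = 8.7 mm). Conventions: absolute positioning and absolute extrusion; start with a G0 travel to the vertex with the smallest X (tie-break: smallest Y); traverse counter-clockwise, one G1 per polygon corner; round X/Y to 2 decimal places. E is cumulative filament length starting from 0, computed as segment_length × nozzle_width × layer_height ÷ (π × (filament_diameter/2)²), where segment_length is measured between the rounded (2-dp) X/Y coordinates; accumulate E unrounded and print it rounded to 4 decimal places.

G0 X0.00 Y0.00 Z8.70
G1 X29.50 Y0.00 E1.1098
G1 X29.50 Y29.00 E2.2008
G1 X0.00 Y29.00 E3.3107
G1 X0.00 Y0.00 E4.4017

At z = 8.7 mm: the cube is present — its section is the full 29.5×29 rectangle; the cone at (12.5, 13.5) does not reach this height (z outside [13, 29.5]); Taking the union: only the 29.5×29 cube is present, so the union is just that shape — 1 connected region. The outline is a single polygon with 4 vertices. Extrusion per mm of travel: 0.8 × 0.3 / (π × 1.425²) = 0.037621. Accumulating E over each segment gives final E = 4.4017.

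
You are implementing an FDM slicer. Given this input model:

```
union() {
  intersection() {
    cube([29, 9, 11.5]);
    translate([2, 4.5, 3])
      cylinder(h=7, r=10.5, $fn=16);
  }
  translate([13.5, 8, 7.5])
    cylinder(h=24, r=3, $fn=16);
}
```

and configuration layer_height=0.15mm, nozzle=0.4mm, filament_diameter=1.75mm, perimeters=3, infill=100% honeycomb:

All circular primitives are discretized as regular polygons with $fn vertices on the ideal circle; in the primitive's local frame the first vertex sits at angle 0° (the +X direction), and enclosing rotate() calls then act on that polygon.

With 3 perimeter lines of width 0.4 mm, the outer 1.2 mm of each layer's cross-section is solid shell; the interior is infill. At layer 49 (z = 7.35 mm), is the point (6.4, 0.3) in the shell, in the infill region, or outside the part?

shell

At z = 7.35 mm: the 29×9 cube contributes its full rectangle; the r=10.5 cylinder at (2, 4.5) gives a regular 16-gon of circumradius 10.5 (constant along its height); Taking the intersection: the r=10.5 cylinder at (2, 4.5) partially overlaps the 29×9 cube; clipping to the common part keeps 108.36 mm² — 1 connected region; the cylinder at (13.5, 8) does not reach this height (z outside [7.5, 31.5]); Combining (union): only that combined region is present, so the union is just that shape — 1 connected region. Overall, the cross-section is a single solid region. The nearest boundary edge runs (11.38, 0.00)→(0.00, 0.00); distance from the point to it = 0.30 mm. The point is inside the cross-section, 0.30 mm from the nearest boundary — within the 1.2 mm shell band (3 × 0.4).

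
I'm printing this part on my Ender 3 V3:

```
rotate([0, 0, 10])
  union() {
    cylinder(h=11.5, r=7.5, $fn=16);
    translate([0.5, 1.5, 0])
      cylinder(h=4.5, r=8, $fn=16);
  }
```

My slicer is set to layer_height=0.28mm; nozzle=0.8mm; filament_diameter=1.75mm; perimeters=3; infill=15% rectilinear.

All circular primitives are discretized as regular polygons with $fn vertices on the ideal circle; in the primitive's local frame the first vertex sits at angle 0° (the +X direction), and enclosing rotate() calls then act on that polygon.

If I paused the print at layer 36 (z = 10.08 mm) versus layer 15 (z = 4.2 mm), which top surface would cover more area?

Layer 36 (z = 10.08): the r=7.5 cylinder contributes a regular 16-gon of circumradius 7.5 (area = (16/2)·7.500²·sin(360°/16) = 172.21 mm²); the cylinder at (0.5, 1.5) is not intersected at this z (z outside [0, 4.5]); Merging all regions: only the r=7.5 cylinder is present, so the union is just that shape — area = 172.21 mm²; (rotated 10° about Z; rotation is an isometry so areas/perimeters/island counts are preserved). So its area = 172.21 mm². Layer 15 (z = 4.2): the r=7.5 cylinder contributes a regular 16-gon of circumradius 7.5 (area = (16/2)·7.500²·sin(360°/16) = 172.21 mm²); the r=8 cylinder at (0.5, 1.5) contributes a regular 16-gon of circumradius 8 (area = (16/2)·8.000²·sin(360°/16) = 195.93 mm²); Merging all regions: the regions partially overlap — summed areas 368.14 mm² minus the doubly-counted overlap 158.68 mm² gives 209.46 mm² — area = 209.46 mm²; (whole slice rotated 10° about Z — lengths, areas and connectivity unchanged). So its area = 209.46 mm². Layer 15 is larger (209.46 vs 172.21 mm²).

layer 15 (z = 4.2 mm)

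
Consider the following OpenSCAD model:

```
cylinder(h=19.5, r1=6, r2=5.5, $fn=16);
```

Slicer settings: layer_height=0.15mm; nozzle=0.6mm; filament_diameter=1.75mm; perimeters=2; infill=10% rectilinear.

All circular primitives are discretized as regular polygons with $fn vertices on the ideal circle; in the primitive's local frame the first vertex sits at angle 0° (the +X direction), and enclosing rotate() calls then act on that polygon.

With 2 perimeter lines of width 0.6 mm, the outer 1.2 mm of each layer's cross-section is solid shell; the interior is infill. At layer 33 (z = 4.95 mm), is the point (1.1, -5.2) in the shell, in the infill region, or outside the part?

shell

At z = 4.95 mm: the cone: at t=0.254 of its height the radius interpolates to r₁+(r₂−r₁)t = 5.873, giving a regular 16-gon of that circumradius. Overall, the cross-section is a single solid region. The nearest boundary edge runs (-0.00, -5.87)→(2.25, -5.43); distance from the point to it = 0.45 mm. The point is inside the cross-section, 0.45 mm from the nearest boundary — within the 1.2 mm shell band (2 × 0.6).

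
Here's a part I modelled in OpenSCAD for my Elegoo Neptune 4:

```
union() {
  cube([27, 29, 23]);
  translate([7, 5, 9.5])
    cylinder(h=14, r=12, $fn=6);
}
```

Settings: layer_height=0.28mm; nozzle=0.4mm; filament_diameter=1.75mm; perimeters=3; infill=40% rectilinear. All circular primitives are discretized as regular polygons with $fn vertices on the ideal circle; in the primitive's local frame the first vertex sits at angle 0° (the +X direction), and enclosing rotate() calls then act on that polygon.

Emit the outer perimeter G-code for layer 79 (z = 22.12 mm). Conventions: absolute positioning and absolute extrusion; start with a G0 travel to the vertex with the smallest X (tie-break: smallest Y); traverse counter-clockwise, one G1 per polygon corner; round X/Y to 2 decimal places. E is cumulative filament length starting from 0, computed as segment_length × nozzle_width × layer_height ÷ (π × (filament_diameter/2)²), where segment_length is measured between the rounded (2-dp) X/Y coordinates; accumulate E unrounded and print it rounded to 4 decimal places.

At z = 22.12 mm: the cube is present — its section is the full 27×29 rectangle; the r=12 cylinder at (7, 5) gives a regular 6-gon of circumradius 12 (constant along its height); Combining (union): the regions partially overlap (shared area 253.19 mm²), so overlapping operands fuse into one piece — 1 connected region. The outline is a single polygon with 8 vertices. Extrusion per mm of travel: 0.4 × 0.28 / (π × 0.875²) = 0.046564. Accumulating E over each segment gives final E = 5.7018.

G0 X-5.00 Y5.00 Z22.12
G1 X1.00 Y-5.39 E0.5587
G1 X13.00 Y-5.39 E1.1174
G1 X16.11 Y0.00 E1.4072
G1 X27.00 Y0.00 E1.9143
G1 X27.00 Y29.00 E3.2647
G1 X0.00 Y29.00 E4.5219
G1 X0.00 Y13.66 E5.2362
G1 X-5.00 Y5.00 E5.7018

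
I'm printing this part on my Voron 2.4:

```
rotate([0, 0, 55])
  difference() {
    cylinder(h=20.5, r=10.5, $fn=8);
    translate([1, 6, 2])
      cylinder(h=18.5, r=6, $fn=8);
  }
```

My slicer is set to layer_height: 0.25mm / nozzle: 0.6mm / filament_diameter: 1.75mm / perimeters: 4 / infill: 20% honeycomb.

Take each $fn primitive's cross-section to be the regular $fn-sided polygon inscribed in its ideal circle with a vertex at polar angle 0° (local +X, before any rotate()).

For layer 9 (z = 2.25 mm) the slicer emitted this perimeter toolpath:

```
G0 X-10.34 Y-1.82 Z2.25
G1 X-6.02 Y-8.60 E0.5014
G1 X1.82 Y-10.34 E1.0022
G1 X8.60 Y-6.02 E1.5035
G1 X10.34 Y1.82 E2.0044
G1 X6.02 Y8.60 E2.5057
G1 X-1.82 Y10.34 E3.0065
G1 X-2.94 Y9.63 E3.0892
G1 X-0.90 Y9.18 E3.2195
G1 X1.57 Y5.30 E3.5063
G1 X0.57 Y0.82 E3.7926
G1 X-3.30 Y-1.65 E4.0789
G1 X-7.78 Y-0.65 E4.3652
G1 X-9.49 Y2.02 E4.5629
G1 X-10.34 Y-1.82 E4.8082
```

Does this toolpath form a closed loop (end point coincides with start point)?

Start point (G0): (-10.34, -1.82). End point (last G1): the path returns to the start — closed.

yes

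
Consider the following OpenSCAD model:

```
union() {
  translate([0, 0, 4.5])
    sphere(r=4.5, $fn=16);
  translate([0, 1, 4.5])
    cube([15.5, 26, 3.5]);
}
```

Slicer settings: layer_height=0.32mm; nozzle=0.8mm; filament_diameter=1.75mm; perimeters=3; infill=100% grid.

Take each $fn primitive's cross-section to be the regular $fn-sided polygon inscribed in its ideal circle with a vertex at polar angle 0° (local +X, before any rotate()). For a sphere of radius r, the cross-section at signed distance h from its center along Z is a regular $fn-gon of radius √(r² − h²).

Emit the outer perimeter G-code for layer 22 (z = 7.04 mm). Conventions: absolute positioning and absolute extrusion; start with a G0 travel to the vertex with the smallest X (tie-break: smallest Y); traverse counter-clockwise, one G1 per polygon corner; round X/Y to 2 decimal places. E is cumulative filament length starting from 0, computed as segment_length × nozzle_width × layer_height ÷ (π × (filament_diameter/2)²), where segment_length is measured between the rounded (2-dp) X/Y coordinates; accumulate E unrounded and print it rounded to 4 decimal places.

G0 X-3.71 Y0.00 Z7.04
G1 X-3.43 Y-1.42 E0.1540
G1 X-2.63 Y-2.63 E0.3084
G1 X-1.42 Y-3.43 E0.4628
G1 X0.00 Y-3.71 E0.6169
G1 X1.42 Y-3.43 E0.7709
G1 X2.63 Y-2.63 E0.9253
G1 X3.43 Y-1.42 E1.0797
G1 X3.71 Y0.00 E1.2337
G1 X3.52 Y1.00 E1.3421
G1 X15.50 Y1.00 E2.6171
G1 X15.50 Y27.00 E5.3844
G1 X0.00 Y27.00 E7.0341
G1 X0.00 Y3.71 E9.5129
G1 X-1.42 Y3.43 E9.6669
G1 X-2.63 Y2.63 E9.8213
G1 X-3.43 Y1.42 E9.9757
G1 X-3.71 Y0.00 E10.1297

At z = 7.04 mm: the sphere: section is a regular 16-gon, circumradius = √(r²−h²) = √(4.5²−2.54²) = 3.715; the 15.5×26 cube at (0, 1) contributes its full rectangle; Merging all regions: the regions partially overlap (shared area 6.95 mm²), so overlapping operands fuse into one piece — 1 connected region. The outline is a single polygon with 17 vertices. Extrusion per mm of travel: 0.8 × 0.32 / (π × 0.875²) = 0.106432. Accumulating E over each segment gives final E = 10.1297.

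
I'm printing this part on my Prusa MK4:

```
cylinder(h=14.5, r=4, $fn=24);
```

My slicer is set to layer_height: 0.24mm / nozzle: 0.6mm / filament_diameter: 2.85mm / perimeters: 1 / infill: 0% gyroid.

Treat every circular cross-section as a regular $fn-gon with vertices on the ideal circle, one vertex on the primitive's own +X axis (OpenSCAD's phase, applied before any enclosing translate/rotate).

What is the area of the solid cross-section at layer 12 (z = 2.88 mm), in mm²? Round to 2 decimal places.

At z = 2.88 mm: the r=4 cylinder contributes a regular 24-gon of circumradius 4 (area = (24/2)·4.000²·sin(360°/24) = 49.69 mm²). Overall, the cross-section is a single solid region. Net area = 49.69 mm².

49.69 mm²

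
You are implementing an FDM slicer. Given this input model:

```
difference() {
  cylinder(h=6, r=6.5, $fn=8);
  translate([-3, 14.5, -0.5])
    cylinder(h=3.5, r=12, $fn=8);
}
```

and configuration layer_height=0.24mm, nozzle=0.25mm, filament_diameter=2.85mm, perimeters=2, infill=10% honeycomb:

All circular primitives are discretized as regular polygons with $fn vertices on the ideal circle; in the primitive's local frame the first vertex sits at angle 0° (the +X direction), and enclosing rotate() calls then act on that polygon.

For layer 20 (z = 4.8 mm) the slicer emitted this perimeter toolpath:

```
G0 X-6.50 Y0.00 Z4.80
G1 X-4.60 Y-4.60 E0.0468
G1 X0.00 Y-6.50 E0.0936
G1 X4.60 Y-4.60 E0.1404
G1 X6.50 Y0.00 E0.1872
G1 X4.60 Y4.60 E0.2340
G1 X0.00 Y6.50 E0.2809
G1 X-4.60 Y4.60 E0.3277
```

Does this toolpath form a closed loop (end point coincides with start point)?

Start point (G0): (-6.50, 0.00). End point (last G1): the path does not return to the start — open.

no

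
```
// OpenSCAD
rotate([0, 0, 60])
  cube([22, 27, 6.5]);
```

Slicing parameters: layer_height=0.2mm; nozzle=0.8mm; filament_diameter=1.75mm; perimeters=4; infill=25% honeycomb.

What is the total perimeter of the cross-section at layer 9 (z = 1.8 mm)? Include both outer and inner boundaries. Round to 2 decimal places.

98.00 mm

At z = 1.8 mm: the cube (footprint 22×27) is included at this height (perimeter 98.00 mm); (rotated 60° about Z; rotation is an isometry so areas/perimeters/island counts are preserved). Overall, the cross-section is a single solid region. Total boundary length (outer) = 98.00 mm.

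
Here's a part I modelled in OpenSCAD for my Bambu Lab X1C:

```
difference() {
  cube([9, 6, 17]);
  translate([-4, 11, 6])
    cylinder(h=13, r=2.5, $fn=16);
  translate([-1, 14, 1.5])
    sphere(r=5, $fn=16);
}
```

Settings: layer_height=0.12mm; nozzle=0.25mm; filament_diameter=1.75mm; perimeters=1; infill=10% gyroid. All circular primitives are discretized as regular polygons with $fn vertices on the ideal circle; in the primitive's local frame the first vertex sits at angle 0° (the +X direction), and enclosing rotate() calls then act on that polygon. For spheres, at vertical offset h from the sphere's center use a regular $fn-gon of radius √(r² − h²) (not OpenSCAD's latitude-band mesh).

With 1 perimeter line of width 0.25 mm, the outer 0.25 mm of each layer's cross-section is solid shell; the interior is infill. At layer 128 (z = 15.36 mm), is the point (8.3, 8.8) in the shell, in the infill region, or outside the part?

At z = 15.36 mm: the cube (footprint 9×6) is included at this height; the cylinder at (-4, 11): section is a regular 16-gon, circumradius r=2.5; the sphere at (-1, 14) is not intersected at this z (|z−center|=13.860 > r=5); Taking the first minus the rest: starting from the 9×6 cube, the r=2.5 cylinder at (-4, 11) misses the remaining region (no effect) — 1 connected region. Overall, the cross-section is a single solid region. The nearest boundary edge runs (0.00, 6.00)→(9.00, 6.00); distance from the point to it = 2.80 mm. The point is not inside any of the regions above, so it lies outside the cross-section (2.80 mm from the nearest boundary).

outside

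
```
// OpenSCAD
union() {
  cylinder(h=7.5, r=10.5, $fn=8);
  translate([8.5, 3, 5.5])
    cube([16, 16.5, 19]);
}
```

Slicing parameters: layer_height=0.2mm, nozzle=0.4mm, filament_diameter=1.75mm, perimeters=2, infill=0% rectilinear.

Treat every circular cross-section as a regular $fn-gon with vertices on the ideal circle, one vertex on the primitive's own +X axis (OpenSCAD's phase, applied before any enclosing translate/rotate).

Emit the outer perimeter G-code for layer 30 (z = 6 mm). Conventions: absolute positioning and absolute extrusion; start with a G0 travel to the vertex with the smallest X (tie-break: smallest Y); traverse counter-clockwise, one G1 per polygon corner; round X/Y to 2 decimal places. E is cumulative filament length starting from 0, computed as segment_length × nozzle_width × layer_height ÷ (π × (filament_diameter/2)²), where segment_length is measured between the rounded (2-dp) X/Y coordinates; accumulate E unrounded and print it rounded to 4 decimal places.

G0 X-10.50 Y0.00 Z6.00
G1 X-7.42 Y-7.42 E0.2672
G1 X0.00 Y-10.50 E0.5344
G1 X7.42 Y-7.42 E0.8016
G1 X10.50 Y0.00 E1.0688
G1 X9.26 Y3.00 E1.1768
G1 X24.50 Y3.00 E1.6837
G1 X24.50 Y19.50 E2.2325
G1 X8.50 Y19.50 E2.7646
G1 X8.50 Y4.83 E3.2526
G1 X7.42 Y7.42 E3.3459
G1 X0.00 Y10.50 E3.6131
G1 X-7.42 Y7.42 E3.8803
G1 X-10.50 Y0.00 E4.1475

At z = 6 mm: the r=10.5 cylinder gives a regular 8-gon of circumradius 10.5 (constant along its height); the cube at (8.5, 3) (footprint 16×16.5) is included at this height; Merging all regions: the regions partially overlap (shared area 0.69 mm²), so overlapping operands fuse into one piece — 1 connected region. The outline is a single polygon with 13 vertices. Extrusion per mm of travel: 0.4 × 0.2 / (π × 0.875²) = 0.033260. Accumulating E over each segment gives final E = 4.1475.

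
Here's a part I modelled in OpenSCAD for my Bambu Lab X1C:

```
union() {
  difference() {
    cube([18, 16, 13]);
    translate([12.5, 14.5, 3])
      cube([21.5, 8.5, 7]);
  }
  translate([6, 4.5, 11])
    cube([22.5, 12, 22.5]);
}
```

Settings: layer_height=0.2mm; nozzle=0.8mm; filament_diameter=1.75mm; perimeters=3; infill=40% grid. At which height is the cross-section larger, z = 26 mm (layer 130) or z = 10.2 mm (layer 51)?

Layer 130 (z = 26): the cube is not intersected at this z (z outside [0, 13]); the cube at (12.5, 14.5) does not reach this height (z outside [3, 10]); Subtracting the remaining from the first: the first operand is absent here, so nothing remains; the cube at (6, 4.5) (footprint 22.5×12) is included at this height (area 270.00 mm²); Combining (union): only the 22.5×12 cube at (6, 4.5) is present, so the union is just that shape — area = 270.00 mm². So its area = 270.00 mm². Layer 51 (z = 10.2): the 18×16 cube contributes its full rectangle (area 288.00 mm²); the cube at (12.5, 14.5) is absent (z outside [3, 10]); After the difference (first − rest): none of the subtracted shapes is present at this height, so the 18×16 cube is unchanged — area = 288.00 mm²; the cube at (6, 4.5) does not reach this height (z outside [11, 33.5]); Taking the union: only the result so far is present, so the union is just that shape — area = 288.00 mm². So its area = 288.00 mm². Layer 51 is larger (288.00 vs 270.00 mm²).

layer 51 (z = 10.2 mm)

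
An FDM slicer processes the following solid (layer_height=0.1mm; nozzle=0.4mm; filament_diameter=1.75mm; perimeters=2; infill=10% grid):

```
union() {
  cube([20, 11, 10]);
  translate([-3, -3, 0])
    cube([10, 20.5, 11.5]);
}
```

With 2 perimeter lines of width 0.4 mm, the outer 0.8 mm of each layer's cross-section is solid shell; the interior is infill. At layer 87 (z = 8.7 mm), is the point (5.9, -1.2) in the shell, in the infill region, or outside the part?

At z = 8.7 mm: the 20×11 cube contributes its full rectangle; the cube at (-3, -3) is present — its section is the full 10×20.5 rectangle; Merging all regions: the regions partially overlap (shared area 77.00 mm²), so overlapping operands fuse into one piece — 1 connected region. Overall, the cross-section is a single solid region. The nearest boundary edge runs (7.00, 0.00)→(7.00, -3.00); distance from the point to it = 1.10 mm. The point is inside the cross-section and 1.10 mm from the nearest boundary — more than the 0.8 mm shell width (2 × 0.4), so it's in the infill interior.

infill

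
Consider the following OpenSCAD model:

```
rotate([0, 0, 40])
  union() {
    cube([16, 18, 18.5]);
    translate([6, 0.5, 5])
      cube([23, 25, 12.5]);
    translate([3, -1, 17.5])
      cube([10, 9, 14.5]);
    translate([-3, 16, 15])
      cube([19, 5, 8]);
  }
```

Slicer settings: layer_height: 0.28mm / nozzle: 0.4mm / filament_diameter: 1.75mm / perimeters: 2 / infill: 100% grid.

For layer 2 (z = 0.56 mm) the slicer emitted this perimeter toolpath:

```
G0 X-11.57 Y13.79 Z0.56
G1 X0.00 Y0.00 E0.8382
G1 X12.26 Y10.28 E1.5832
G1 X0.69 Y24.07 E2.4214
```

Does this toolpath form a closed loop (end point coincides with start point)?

Start point (G0): (-11.57, 13.79). End point (last G1): the path does not return to the start — open.

no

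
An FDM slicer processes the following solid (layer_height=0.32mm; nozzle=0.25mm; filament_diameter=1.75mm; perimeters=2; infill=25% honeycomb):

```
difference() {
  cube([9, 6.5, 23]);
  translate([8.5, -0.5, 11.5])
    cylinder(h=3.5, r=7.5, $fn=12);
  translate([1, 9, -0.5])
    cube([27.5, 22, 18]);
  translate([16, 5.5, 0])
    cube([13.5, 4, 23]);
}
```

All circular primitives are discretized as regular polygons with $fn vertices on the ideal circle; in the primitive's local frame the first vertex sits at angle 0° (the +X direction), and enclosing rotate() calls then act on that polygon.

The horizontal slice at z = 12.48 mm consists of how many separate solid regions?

At z = 12.48 mm: the cube (footprint 9×6.5) is included at this height; the r=7.5 cylinder at (8.5, -0.5) contributes a regular 12-gon of circumradius 7.5; the cube at (1, 9) (footprint 27.5×22) is included at this height; the 13.5×4 cube at (16, 5.5) contributes its full rectangle; Taking the first minus the rest: starting from the 9×6.5 cube, the r=7.5 cylinder at (8.5, -0.5) partially overlaps it — only the 41.25 mm² overlap (of its 168.75 mm²) is removed, clipping the outline; the 27.5×22 cube at (1, 9) misses the remaining region (no effect); the 13.5×4 cube at (16, 5.5) misses the remaining region (no effect) — 1 connected region. The result has 1 disconnected region.

1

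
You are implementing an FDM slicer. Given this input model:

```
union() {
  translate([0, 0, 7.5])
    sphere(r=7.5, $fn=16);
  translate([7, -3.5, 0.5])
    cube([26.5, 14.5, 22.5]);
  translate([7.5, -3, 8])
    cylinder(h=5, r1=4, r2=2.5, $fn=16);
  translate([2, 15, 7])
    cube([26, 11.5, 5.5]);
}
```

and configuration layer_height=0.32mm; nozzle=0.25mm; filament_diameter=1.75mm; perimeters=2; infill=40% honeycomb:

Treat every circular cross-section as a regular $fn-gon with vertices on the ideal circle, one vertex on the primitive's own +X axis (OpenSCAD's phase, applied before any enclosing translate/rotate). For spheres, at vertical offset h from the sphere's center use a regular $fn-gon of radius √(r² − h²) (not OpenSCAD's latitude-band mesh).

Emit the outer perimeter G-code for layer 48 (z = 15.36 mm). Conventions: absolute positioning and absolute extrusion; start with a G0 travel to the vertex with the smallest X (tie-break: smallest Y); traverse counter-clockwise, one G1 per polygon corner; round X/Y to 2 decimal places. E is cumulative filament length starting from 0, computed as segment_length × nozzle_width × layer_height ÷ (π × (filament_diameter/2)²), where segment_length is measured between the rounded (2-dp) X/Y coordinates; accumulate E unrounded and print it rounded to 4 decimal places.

G0 X7.00 Y-3.50 Z15.36
G1 X33.50 Y-3.50 E0.8814
G1 X33.50 Y11.00 E1.3637
G1 X7.00 Y11.00 E2.2451
G1 X7.00 Y-3.50 E2.7273

At z = 15.36 mm: the sphere is absent (|z−center|=7.860 > r=7.5); the cube at (7, -3.5) (footprint 26.5×14.5) is included at this height; the cone at (7.5, -3) is not intersected at this z (z outside [8, 13]); the cube at (2, 15) does not reach this height (z outside [7, 12.5]); Taking the union: only the 26.5×14.5 cube at (7, -3.5) is present, so the union is just that shape — 1 connected region. The outline is a single polygon with 4 vertices. Extrusion per mm of travel: 0.25 × 0.32 / (π × 0.875²) = 0.033260. Accumulating E over each segment gives final E = 2.7273.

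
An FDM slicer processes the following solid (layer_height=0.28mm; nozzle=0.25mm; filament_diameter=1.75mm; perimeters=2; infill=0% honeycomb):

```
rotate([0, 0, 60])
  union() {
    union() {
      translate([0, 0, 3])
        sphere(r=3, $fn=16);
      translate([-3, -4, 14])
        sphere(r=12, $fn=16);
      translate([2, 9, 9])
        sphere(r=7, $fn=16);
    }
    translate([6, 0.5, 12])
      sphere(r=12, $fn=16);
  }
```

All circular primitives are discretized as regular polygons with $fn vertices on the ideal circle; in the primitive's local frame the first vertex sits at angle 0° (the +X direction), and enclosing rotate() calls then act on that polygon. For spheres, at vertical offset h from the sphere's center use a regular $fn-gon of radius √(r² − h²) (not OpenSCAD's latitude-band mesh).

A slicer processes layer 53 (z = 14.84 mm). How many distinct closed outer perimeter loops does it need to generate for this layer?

At z = 14.84 mm: the sphere is not intersected at this z (|z−center|=11.840 > r=3); the r=12 sphere at (-3, -4) slices to a regular 16-gon of circumradius 11.971 (√(r²−h²) with h=0.84 from center); the r=7 sphere at (2, 9) contributes a regular 16-gon of circumradius √(7²−5.84²) = 3.859; Taking the union: the regions partially overlap (shared area 6.71 mm²), so overlapping operands fuse into one piece — 1 connected region; the sphere at (6, 0.5): section is a regular 16-gon, circumradius = √(r²−h²) = √(12²−2.84²) = 11.659; Taking the union: the regions partially overlap (shared area 230.17 mm²), so overlapping operands fuse into one piece — 1 connected region; (whole slice rotated 60° about Z — lengths, areas and connectivity unchanged). The result has 1 disconnected region.

1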